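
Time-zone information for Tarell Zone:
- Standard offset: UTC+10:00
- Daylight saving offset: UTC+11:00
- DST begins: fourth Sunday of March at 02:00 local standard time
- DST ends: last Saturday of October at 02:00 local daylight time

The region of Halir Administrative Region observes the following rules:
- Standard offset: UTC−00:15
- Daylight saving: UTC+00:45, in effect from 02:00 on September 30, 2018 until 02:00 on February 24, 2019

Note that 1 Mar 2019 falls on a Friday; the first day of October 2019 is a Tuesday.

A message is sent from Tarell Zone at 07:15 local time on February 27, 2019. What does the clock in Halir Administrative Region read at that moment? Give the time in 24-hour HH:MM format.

21:00

1 March 2019 is a Friday, so the first Sunday is March 3 and the fourth is March 24.
1 October 2019 is a Tuesday, so Saturdays fall on 5, 12, 19, 26; the last is October 26.
Daylight saving runs 24 March – 26 October; February 27, 2019 is outside that window, so Tarell Zone is on standard time at UTC+10:00.
07:15 Tarell Zone − 10h = 21:15 UTC (rolling into the previous day, 26 February 2019).
At the standard offset (UTC−00:15), 21:15 UTC − 0h15m = 21:00 Halir Administrative Region standard time.
The standard-time date in Halir Administrative Region, February 26, 2019, is outside the daylight-saving period (30 September 2018 – 24 February 2019), so Halir Administrative Region is on standard time, UTC−00:15.
21:15 UTC − 0h15m = 21:00 Halir Administrative Region.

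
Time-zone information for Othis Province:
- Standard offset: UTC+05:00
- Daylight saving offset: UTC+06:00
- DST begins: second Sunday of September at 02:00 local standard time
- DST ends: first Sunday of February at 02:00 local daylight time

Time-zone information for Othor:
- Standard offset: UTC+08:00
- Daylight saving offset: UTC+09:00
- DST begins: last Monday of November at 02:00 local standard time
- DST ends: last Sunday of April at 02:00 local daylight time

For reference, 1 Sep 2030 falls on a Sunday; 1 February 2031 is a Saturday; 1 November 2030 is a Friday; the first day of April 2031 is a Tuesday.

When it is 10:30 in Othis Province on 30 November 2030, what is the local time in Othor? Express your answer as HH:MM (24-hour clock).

1 September 2030 is a Sunday, so the first Sunday is September 1 and the second is September 8.
1 February 2031 is a Saturday, so the first Sunday is February 2.
30 November 2030 falls between 8 September 2030 and 2 February 2031, so daylight saving is in effect and Othis Province is at UTC+06:00.
10:30 Othis Province − 6h = 04:30 UTC.
1 November 2030 is a Friday, so Mondays fall on 4, 11, 18, 25; the last is November 25.
1 April 2031 is a Tuesday, so Sundays fall on 6, 13, 20, 27; the last is April 27.
At the standard offset (UTC+08:00), 04:30 UTC + 8h = 12:30 Othor standard time.
The standard-time date in Othor, 30 November 2030, falls between 25 November 2030 and 27 April 2031, so daylight saving is in effect and Othor is at UTC+09:00.
04:30 UTC + 9h = 13:30 Othor.

13:30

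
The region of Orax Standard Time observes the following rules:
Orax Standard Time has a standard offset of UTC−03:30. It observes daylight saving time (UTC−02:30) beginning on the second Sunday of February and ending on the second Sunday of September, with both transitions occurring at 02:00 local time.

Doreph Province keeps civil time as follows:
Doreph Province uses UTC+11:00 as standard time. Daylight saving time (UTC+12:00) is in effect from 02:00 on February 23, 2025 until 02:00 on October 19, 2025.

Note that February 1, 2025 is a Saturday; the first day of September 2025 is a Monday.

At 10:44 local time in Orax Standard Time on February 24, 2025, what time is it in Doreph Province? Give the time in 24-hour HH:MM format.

1 February 2025 is a Saturday, so the first Sunday is February 2 and the second is February 9.
1 September 2025 is a Monday, so the first Sunday is September 7 and the second is September 14.
February 24, 2025 falls between 9 February and 14 September, so daylight saving is in effect and Orax Standard Time is at UTC−02:30.
10:44 Orax Standard Time + 2h30m = 13:14 UTC.
At the standard offset (UTC+11:00), 13:14 UTC + 11h = 00:14 Doreph Province standard time (rolling into the next day, 25 February 2025).
Daylight saving runs 23 February – 19 October; the standard-time date in Doreph Province, February 25, 2025, is inside that window, so Doreph Province is at UTC+12:00.
13:14 UTC + 12h = 01:14 Doreph Province (rolling into the next day, 25 February 2025).

01:14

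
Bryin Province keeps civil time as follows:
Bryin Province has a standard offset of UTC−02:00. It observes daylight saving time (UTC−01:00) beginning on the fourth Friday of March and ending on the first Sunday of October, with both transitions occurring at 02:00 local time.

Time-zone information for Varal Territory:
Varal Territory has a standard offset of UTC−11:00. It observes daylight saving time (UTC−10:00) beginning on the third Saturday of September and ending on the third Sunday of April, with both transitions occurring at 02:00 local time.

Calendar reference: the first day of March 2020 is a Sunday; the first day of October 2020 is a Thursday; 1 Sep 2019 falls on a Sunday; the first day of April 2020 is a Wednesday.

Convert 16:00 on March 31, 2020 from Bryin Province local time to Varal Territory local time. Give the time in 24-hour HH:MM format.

1 March 2020 is a Sunday, so the first Friday is March 6 and the fourth is March 27.
1 October 2020 is a Thursday, so the first Sunday is October 4.
March 31, 2020 falls between 27 March and 4 October, so daylight saving is in effect and Bryin Province is at UTC−01:00.
16:00 Bryin Province + 1h = 17:00 UTC.
1 September 2019 is a Sunday, so the first Saturday is September 7 and the third is September 21.
1 April 2020 is a Wednesday, so the first Sunday is April 5 and the third is April 19.
At the standard offset (UTC−11:00), 17:00 UTC − 11h = 06:00 Varal Territory standard time.
The standard-time date in Varal Territory, March 31, 2020, lies within the daylight-saving period (21 September 2019 – 19 April 2020), so Varal Territory is on daylight time, UTC−10:00.
17:00 UTC − 10h = 07:00 Varal Territory.

07:00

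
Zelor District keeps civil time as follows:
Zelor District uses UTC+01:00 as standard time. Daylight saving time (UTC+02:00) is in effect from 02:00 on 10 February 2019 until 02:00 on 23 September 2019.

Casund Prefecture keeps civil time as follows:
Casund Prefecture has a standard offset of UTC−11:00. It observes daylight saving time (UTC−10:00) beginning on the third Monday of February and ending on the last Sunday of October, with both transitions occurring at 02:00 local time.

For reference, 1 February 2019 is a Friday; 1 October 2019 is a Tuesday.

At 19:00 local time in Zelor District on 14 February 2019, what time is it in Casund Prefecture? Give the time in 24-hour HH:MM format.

14 February 2019 falls between 10 February and 23 September, so daylight saving is in effect and Zelor District is at UTC+02:00.
19:00 Zelor District − 2h = 17:00 UTC.
1 February 2019 is a Friday, so the first Monday is February 4 and the third is February 18.
1 October 2019 is a Tuesday, so Sundays fall on 6, 13, 20, 27; the last is October 27.
At the standard offset (UTC−11:00), 17:00 UTC − 11h = 06:00 Casund Prefecture standard time.
The standard-time date in Casund Prefecture, 14 February 2019, is outside the daylight-saving period (18 February – 27 October), so Casund Prefecture is on standard time, UTC−11:00.
17:00 UTC − 11h = 06:00 Casund Prefecture.

06:00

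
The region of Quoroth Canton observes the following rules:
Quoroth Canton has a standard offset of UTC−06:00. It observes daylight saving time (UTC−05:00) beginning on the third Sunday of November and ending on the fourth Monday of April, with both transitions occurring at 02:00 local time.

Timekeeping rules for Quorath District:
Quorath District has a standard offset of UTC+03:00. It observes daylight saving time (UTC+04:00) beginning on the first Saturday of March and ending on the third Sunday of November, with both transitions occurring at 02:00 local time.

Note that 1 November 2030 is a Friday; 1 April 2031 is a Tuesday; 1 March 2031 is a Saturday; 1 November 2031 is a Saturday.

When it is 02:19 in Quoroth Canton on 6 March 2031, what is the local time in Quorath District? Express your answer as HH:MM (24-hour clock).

11:19

1 November 2030 is a Friday, so the first Sunday is November 3 and the third is November 17.
1 April 2031 is a Tuesday, so the first Monday is April 7 and the fourth is April 28.
Daylight saving runs 17 November 2030 – 28 April 2031; 6 March 2031 is inside that window, so Quoroth Canton is at UTC−05:00.
02:19 Quoroth Canton + 5h = 07:19 UTC.
1 March 2031 is a Saturday, so the first Saturday is March 1.
1 November 2031 is a Saturday, so the first Sunday is November 2 and the third is November 16.
At the standard offset (UTC+03:00), 07:19 UTC + 3h = 10:19 Quorath District standard time.
The standard-time date in Quorath District, 6 March 2031, falls between 1 March and 16 November, so daylight saving is in effect and Quorath District is at UTC+04:00.
07:19 UTC + 4h = 11:19 Quorath District.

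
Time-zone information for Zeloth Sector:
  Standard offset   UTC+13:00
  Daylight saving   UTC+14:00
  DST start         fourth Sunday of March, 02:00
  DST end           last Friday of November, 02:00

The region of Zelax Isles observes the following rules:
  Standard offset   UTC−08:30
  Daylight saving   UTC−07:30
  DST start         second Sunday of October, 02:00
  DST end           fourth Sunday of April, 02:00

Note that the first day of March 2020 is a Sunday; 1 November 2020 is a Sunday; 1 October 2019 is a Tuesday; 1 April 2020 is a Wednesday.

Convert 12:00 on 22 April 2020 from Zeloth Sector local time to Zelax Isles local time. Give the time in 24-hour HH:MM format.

14:30

1 March 2020 is a Sunday, so the first Sunday is March 1 and the fourth is March 22.
1 November 2020 is a Sunday, so Fridays fall on 6, 13, 20, 27; the last is November 27.
Daylight saving runs 22 March – 27 November; 22 April 2020 is inside that window, so Zeloth Sector is at UTC+14:00.
12:00 Zeloth Sector − 14h = 22:00 UTC (rolling into the previous day, 21 April 2020).
1 October 2019 is a Tuesday, so the first Sunday is October 6 and the second is October 13.
1 April 2020 is a Wednesday, so the first Sunday is April 5 and the fourth is April 26.
At the standard offset (UTC−08:30), 22:00 UTC − 8h30m = 13:30 Zelax Isles standard time.
The standard-time date in Zelax Isles, 21 April 2020, falls between 13 October 2019 and 26 April 2020, so daylight saving is in effect and Zelax Isles is at UTC−07:30.
22:00 UTC − 7h30m = 14:30 Zelax Isles.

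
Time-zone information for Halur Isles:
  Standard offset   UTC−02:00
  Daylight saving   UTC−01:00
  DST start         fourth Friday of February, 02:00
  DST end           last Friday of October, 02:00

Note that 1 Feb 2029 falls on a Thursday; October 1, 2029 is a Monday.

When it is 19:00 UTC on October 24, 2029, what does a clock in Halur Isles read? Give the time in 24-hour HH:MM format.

1 February 2029 is a Thursday, so the first Friday is February 2 and the fourth is February 23.
1 October 2029 is a Monday, so Fridays fall on 5, 12, 19, 26; the last is October 26.
At the standard offset (UTC−02:00), 19:00 UTC − 2h = 17:00 Halur Isles standard time.
Daylight saving runs 23 February – 26 October; the standard-time date in Halur Isles, October 24, 2029, is inside that window, so Halur Isles is at UTC−01:00.
19:00 UTC − 1h = 18:00 local.

18:00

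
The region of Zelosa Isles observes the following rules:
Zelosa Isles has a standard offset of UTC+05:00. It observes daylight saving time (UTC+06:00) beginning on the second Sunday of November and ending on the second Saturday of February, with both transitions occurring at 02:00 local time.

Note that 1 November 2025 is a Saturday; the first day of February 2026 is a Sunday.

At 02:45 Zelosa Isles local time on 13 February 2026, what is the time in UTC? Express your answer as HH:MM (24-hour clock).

1 November 2025 is a Saturday, so the first Sunday is November 2 and the second is November 9.
1 February 2026 is a Sunday, so the first Saturday is February 7 and the second is February 14.
13 February 2026 falls between 9 November 2025 and 14 February 2026, so daylight saving is in effect and Zelosa Isles is at UTC+06:00.
02:45 local − 6h = 20:45 UTC (rolling into the previous day, 12 February 2026).

20:45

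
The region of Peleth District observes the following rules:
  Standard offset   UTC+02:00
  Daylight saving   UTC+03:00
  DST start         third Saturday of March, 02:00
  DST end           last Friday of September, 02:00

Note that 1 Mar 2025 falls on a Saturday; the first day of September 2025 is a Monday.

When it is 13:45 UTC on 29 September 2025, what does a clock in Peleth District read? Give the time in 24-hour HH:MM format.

1 March 2025 is a Saturday, so the first Saturday is March 1 and the third is March 15.
1 September 2025 is a Monday, so Fridays fall on 5, 12, 19, 26; the last is September 26.
At the standard offset (UTC+02:00), 13:45 UTC + 2h = 15:45 Peleth District standard time.
The standard-time date in Peleth District, 29 September 2025, does not fall between 15 March and 26 September, so daylight saving is not in effect and Peleth District is at UTC+02:00.
13:45 UTC + 2h = 15:45 local.

15:45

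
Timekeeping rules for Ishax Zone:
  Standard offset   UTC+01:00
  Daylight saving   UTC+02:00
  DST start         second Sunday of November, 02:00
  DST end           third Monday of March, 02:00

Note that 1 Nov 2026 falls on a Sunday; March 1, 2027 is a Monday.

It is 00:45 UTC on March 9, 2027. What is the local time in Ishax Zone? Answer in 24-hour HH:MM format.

02:45

1 November 2026 is a Sunday, so the first Sunday is November 1 and the second is November 8.
1 March 2027 is a Monday, so the first Monday is March 1 and the third is March 15.
At the standard offset (UTC+01:00), 00:45 UTC + 1h = 01:45 Ishax Zone standard time.
The standard-time date in Ishax Zone, March 9, 2027, falls between 8 November 2026 and 15 March 2027, so daylight saving is in effect and Ishax Zone is at UTC+02:00.
00:45 UTC + 2h = 02:45 local.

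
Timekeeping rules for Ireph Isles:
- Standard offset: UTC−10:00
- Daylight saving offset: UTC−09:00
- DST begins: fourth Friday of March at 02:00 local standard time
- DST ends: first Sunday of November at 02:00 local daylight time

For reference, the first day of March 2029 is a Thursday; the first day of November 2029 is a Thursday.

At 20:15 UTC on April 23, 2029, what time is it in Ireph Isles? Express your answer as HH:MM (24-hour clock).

11:15

1 March 2029 is a Thursday, so the first Friday is March 2 and the fourth is March 23.
1 November 2029 is a Thursday, so the first Sunday is November 4.
At the standard offset (UTC−10:00), 20:15 UTC − 10h = 10:15 Ireph Isles standard time.
Daylight saving runs 23 March – 4 November; the standard-time date in Ireph Isles, April 23, 2029, is inside that window, so Ireph Isles is at UTC−09:00.
20:15 UTC − 9h = 11:15 local.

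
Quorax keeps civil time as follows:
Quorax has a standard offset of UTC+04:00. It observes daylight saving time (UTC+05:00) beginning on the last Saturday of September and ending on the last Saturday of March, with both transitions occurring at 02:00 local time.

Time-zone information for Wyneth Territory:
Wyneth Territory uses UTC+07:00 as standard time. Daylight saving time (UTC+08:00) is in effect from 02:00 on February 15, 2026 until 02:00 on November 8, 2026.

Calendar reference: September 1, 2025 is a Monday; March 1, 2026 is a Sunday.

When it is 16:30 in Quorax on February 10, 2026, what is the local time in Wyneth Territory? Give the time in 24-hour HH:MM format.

1 September 2025 is a Monday, so Saturdays fall on 6, 13, 20, 27; the last is September 27.
1 March 2026 is a Sunday, so Saturdays fall on 7, 14, 21, 28; the last is March 28.
Daylight saving runs 27 September 2025 – 28 March 2026; February 10, 2026 is inside that window, so Quorax is at UTC+05:00.
16:30 Quorax − 5h = 11:30 UTC.
At the standard offset (UTC+07:00), 11:30 UTC + 7h = 18:30 Wyneth Territory standard time.
The standard-time date in Wyneth Territory, February 10, 2026, does not fall between 15 February and 8 November, so daylight saving is not in effect and Wyneth Territory is at UTC+07:00.
11:30 UTC + 7h = 18:30 Wyneth Territory.

18:30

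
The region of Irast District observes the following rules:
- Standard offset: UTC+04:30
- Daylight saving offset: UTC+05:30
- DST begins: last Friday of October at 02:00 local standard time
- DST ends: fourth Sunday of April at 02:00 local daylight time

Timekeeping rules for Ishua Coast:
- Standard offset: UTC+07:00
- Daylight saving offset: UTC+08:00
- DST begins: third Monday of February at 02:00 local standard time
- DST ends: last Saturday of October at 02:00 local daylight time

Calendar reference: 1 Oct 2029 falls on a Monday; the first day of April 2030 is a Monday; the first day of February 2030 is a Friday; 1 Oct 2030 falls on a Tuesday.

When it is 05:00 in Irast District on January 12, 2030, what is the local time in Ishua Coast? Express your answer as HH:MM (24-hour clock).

1 October 2029 is a Monday, so Fridays fall on 5, 12, 19, 26; the last is October 26.
1 April 2030 is a Monday, so the first Sunday is April 7 and the fourth is April 28.
Daylight saving runs 26 October 2029 – 28 April 2030; January 12, 2030 is inside that window, so Irast District is at UTC+05:30.
05:00 Irast District − 5h30m = 23:30 UTC (rolling into the previous day, 11 January 2030).
1 February 2030 is a Friday, so the first Monday is February 4 and the third is February 18.
1 October 2030 is a Tuesday, so Saturdays fall on 5, 12, 19, 26; the last is October 26.
At the standard offset (UTC+07:00), 23:30 UTC + 7h = 06:30 Ishua Coast standard time (rolling into the next day, 12 January 2030).
Daylight saving runs 18 February – 26 October; the standard-time date in Ishua Coast, January 12, 2030, is outside that window, so Ishua Coast is on standard time at UTC+07:00.
23:30 UTC + 7h = 06:30 Ishua Coast (rolling into the next day, 12 January 2030).

06:30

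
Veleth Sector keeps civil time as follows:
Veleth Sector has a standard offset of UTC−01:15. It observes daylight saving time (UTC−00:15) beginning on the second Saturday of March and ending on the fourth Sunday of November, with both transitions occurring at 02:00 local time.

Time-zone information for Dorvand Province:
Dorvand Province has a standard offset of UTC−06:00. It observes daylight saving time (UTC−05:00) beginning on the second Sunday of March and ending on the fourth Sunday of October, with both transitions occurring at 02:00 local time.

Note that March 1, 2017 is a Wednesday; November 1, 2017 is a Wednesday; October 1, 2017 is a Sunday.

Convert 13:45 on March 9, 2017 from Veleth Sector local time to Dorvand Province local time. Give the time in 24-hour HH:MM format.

09:00

1 March 2017 is a Wednesday, so the first Saturday is March 4 and the second is March 11.
1 November 2017 is a Wednesday, so the first Sunday is November 5 and the fourth is November 26.
Daylight saving runs 11 March – 26 November; March 9, 2017 is outside that window, so Veleth Sector is on standard time at UTC−01:15.
13:45 Veleth Sector + 1h15m = 15:00 UTC.
1 March 2017 is a Wednesday, so the first Sunday is March 5 and the second is March 12.
1 October 2017 is a Sunday, so the first Sunday is October 1 and the fourth is October 22.
At the standard offset (UTC−06:00), 15:00 UTC − 6h = 09:00 Dorvand Province standard time.
Daylight saving runs 12 March – 22 October; the standard-time date in Dorvand Province, March 9, 2017, is outside that window, so Dorvand Province is on standard time at UTC−06:00.
15:00 UTC − 6h = 09:00 Dorvand Province.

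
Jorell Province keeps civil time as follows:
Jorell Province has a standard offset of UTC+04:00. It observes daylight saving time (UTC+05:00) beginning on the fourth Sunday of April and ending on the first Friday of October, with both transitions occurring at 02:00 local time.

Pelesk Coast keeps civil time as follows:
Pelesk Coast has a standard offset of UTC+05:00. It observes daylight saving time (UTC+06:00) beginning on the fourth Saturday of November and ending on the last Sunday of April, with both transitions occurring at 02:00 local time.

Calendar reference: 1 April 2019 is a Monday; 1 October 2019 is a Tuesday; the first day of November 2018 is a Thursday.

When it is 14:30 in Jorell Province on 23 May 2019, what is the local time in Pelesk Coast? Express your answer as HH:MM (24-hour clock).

14:30

1 April 2019 is a Monday, so the first Sunday is April 7 and the fourth is April 28.
1 October 2019 is a Tuesday, so the first Friday is October 4.
23 May 2019 falls between 28 April and 4 October, so daylight saving is in effect and Jorell Province is at UTC+05:00.
14:30 Jorell Province − 5h = 09:30 UTC.
1 November 2018 is a Thursday, so the first Saturday is November 3 and the fourth is November 24.
1 April 2019 is a Monday, so Sundays fall on 7, 14, 21, 28; the last is April 28.
At the standard offset (UTC+05:00), 09:30 UTC + 5h = 14:30 Pelesk Coast standard time.
Daylight saving runs 24 November 2018 – 28 April 2019; the standard-time date in Pelesk Coast, 23 May 2019, is outside that window, so Pelesk Coast is on standard time at UTC+05:00.
09:30 UTC + 5h = 14:30 Pelesk Coast.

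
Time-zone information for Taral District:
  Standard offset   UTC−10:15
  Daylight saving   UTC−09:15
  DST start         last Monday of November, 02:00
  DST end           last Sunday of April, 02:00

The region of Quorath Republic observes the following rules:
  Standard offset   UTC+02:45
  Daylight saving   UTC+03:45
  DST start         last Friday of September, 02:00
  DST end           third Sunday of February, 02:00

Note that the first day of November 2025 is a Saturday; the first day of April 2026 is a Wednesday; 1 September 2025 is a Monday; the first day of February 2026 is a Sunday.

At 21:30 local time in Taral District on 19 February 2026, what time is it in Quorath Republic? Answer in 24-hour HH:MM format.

1 November 2025 is a Saturday, so Mondays fall on 3, 10, 17, 24; the last is November 24.
1 April 2026 is a Wednesday, so Sundays fall on 5, 12, 19, 26; the last is April 26.
19 February 2026 falls between 24 November 2025 and 26 April 2026, so daylight saving is in effect and Taral District is at UTC−09:15.
21:30 Taral District + 9h15m = 06:45 UTC (rolling into the next day, 20 February 2026).
1 September 2025 is a Monday, so Fridays fall on 5, 12, 19, 26; the last is September 26.
1 February 2026 is a Sunday, so the first Sunday is February 1 and the third is February 15.
At the standard offset (UTC+02:45), 06:45 UTC + 2h45m = 09:30 Quorath Republic standard time.
The standard-time date in Quorath Republic, 20 February 2026, is outside the daylight-saving period (26 September 2025 – 15 February 2026), so Quorath Republic is on standard time, UTC+02:45.
06:45 UTC + 2h45m = 09:30 Quorath Republic.

09:30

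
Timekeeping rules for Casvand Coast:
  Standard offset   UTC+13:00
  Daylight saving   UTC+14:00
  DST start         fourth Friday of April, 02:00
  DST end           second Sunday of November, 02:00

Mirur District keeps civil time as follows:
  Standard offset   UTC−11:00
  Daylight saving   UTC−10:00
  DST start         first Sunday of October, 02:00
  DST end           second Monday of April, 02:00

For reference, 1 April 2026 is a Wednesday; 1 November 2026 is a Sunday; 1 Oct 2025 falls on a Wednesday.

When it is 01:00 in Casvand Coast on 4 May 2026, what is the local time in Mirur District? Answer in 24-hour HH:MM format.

00:00

1 April 2026 is a Wednesday, so the first Friday is April 3 and the fourth is April 24.
1 November 2026 is a Sunday, so the first Sunday is November 1 and the second is November 8.
4 May 2026 lies within the daylight-saving period (24 April – 8 November), so Casvand Coast is on daylight time, UTC+14:00.
01:00 Casvand Coast − 14h = 11:00 UTC (rolling into the previous day, 3 May 2026).
1 October 2025 is a Wednesday, so the first Sunday is October 5.
1 April 2026 is a Wednesday, so the first Monday is April 6 and the second is April 13.
At the standard offset (UTC−11:00), 11:00 UTC − 11h = 00:00 Mirur District standard time.
The standard-time date in Mirur District, 3 May 2026, does not fall between 5 October 2025 and 13 April 2026, so daylight saving is not in effect and Mirur District is at UTC−11:00.
11:00 UTC − 11h = 00:00 Mirur District.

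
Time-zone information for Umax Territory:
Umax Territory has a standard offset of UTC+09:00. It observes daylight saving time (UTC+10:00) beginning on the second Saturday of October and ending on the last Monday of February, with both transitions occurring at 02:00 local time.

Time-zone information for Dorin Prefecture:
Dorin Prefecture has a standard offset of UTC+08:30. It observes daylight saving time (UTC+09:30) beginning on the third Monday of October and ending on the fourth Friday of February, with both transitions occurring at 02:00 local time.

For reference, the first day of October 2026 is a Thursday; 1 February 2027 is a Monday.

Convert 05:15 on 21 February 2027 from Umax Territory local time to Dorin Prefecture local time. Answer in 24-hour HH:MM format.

04:45

1 October 2026 is a Thursday, so the first Saturday is October 3 and the second is October 10.
1 February 2027 is a Monday, so Mondays fall on 1, 8, 15, 22; the last is February 22.
21 February 2027 falls between 10 October 2026 and 22 February 2027, so daylight saving is in effect and Umax Territory is at UTC+10:00.
05:15 Umax Territory − 10h = 19:15 UTC (rolling into the previous day, 20 February 2027).
1 October 2026 is a Thursday, so the first Monday is October 5 and the third is October 19.
1 February 2027 is a Monday, so the first Friday is February 5 and the fourth is February 26.
At the standard offset (UTC+08:30), 19:15 UTC + 8h30m = 03:45 Dorin Prefecture standard time (rolling into the next day, 21 February 2027).
Daylight saving runs 19 October 2026 – 26 February 2027; the standard-time date in Dorin Prefecture, 21 February 2027, is inside that window, so Dorin Prefecture is at UTC+09:30.
19:15 UTC + 9h30m = 04:45 Dorin Prefecture (rolling into the next day, 21 February 2027).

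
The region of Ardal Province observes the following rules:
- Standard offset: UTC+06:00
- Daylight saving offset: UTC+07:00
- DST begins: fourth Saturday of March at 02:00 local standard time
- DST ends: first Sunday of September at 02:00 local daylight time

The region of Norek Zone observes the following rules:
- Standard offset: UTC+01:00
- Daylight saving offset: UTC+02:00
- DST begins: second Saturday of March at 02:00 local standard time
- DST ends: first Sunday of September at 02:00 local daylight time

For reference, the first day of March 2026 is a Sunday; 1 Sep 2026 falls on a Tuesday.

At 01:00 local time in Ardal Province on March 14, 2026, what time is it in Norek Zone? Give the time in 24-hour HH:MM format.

20:00

1 March 2026 is a Sunday, so the first Saturday is March 7 and the fourth is March 28.
1 September 2026 is a Tuesday, so the first Sunday is September 6.
Daylight saving runs 28 March – 6 September; March 14, 2026 is outside that window, so Ardal Province is on standard time at UTC+06:00.
01:00 Ardal Province − 6h = 19:00 UTC (rolling into the previous day, 13 March 2026).
1 March 2026 is a Sunday, so the first Saturday is March 7 and the second is March 14.
1 September 2026 is a Tuesday, so the first Sunday is September 6.
At the standard offset (UTC+01:00), 19:00 UTC + 1h = 20:00 Norek Zone standard time.
The standard-time date in Norek Zone, March 13, 2026, is outside the daylight-saving period (14 March – 6 September), so Norek Zone is on standard time, UTC+01:00.
19:00 UTC + 1h = 20:00 Norek Zone.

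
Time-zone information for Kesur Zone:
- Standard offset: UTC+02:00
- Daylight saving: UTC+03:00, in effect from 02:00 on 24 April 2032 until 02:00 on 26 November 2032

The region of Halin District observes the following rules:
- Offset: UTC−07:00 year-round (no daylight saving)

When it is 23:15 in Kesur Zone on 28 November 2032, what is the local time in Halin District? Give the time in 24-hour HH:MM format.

14:15

28 November 2032 is outside the daylight-saving period (24 April – 26 November), so Kesur Zone is on standard time, UTC+02:00.
23:15 Kesur Zone − 2h = 21:15 UTC.
Halin District has no daylight saving, so its offset is UTC−07:00 year-round.
21:15 UTC − 7h = 14:15 Halin District.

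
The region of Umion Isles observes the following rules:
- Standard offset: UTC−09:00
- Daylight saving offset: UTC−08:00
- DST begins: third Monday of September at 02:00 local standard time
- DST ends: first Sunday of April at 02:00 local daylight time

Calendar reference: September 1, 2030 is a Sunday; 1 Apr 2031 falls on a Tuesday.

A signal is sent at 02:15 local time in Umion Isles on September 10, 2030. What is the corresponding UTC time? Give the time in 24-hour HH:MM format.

1 September 2030 is a Sunday, so the first Monday is September 2 and the third is September 16.
1 April 2031 is a Tuesday, so the first Sunday is April 6.
September 10, 2030 does not fall between 16 September 2030 and 6 April 2031, so daylight saving is not in effect and Umion Isles is at UTC−09:00.
02:15 local + 9h = 11:15 UTC.

11:15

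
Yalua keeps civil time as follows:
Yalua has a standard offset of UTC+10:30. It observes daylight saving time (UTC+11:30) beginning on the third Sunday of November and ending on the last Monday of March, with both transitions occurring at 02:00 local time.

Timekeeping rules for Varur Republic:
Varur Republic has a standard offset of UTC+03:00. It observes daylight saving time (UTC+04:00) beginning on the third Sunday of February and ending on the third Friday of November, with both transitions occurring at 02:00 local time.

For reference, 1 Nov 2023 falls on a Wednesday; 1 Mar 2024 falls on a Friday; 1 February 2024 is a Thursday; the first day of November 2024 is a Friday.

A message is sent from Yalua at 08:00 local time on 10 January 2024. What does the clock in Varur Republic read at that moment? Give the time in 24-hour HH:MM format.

1 November 2023 is a Wednesday, so the first Sunday is November 5 and the third is November 19.
1 March 2024 is a Friday, so Mondays fall on 4, 11, 18, 25; the last is March 25.
10 January 2024 falls between 19 November 2023 and 25 March 2024, so daylight saving is in effect and Yalua is at UTC+11:30.
08:00 Yalua − 11h30m = 20:30 UTC (rolling into the previous day, 9 January 2024).
1 February 2024 is a Thursday, so the first Sunday is February 4 and the third is February 18.
1 November 2024 is a Friday, so the first Friday is November 1 and the third is November 15.
At the standard offset (UTC+03:00), 20:30 UTC + 3h = 23:30 Varur Republic standard time.
Daylight saving runs 18 February – 15 November; the standard-time date in Varur Republic, 9 January 2024, is outside that window, so Varur Republic is on standard time at UTC+03:00.
20:30 UTC + 3h = 23:30 Varur Republic.

23:30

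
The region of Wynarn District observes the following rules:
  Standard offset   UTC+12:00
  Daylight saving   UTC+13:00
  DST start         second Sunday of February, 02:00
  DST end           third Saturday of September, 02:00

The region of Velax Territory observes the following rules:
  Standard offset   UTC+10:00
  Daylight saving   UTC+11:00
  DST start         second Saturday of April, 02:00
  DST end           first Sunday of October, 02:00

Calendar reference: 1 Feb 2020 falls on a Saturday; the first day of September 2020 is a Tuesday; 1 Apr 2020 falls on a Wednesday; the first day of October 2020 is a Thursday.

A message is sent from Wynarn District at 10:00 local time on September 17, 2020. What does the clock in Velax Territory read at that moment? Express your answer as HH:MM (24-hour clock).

1 February 2020 is a Saturday, so the first Sunday is February 2 and the second is February 9.
1 September 2020 is a Tuesday, so the first Saturday is September 5 and the third is September 19.
September 17, 2020 lies within the daylight-saving period (9 February – 19 September), so Wynarn District is on daylight time, UTC+13:00.
10:00 Wynarn District − 13h = 21:00 UTC (rolling into the previous day, 16 September 2020).
1 April 2020 is a Wednesday, so the first Saturday is April 4 and the second is April 11.
1 October 2020 is a Thursday, so the first Sunday is October 4.
At the standard offset (UTC+10:00), 21:00 UTC + 10h = 07:00 Velax Territory standard time (rolling into the next day, 17 September 2020).
The standard-time date in Velax Territory, September 17, 2020, lies within the daylight-saving period (11 April – 4 October), so Velax Territory is on daylight time, UTC+11:00.
21:00 UTC + 11h = 08:00 Velax Territory (rolling into the next day, 17 September 2020).

08:00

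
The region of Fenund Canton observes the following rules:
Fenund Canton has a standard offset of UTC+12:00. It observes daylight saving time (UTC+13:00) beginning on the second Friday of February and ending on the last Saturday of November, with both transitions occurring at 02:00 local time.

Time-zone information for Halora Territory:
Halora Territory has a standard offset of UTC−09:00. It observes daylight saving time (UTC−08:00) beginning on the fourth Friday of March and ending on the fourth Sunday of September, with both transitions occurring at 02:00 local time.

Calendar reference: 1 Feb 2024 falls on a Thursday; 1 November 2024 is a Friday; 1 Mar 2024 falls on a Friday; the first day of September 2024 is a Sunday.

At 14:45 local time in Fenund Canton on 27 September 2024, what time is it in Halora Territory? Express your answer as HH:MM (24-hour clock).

16:45

1 February 2024 is a Thursday, so the first Friday is February 2 and the second is February 9.
1 November 2024 is a Friday, so Saturdays fall on 2, 9, 16, 23, 30; the last is November 30.
Daylight saving runs 9 February – 30 November; 27 September 2024 is inside that window, so Fenund Canton is at UTC+13:00.
14:45 Fenund Canton − 13h = 01:45 UTC.
1 March 2024 is a Friday, so the first Friday is March 1 and the fourth is March 22.
1 September 2024 is a Sunday, so the first Sunday is September 1 and the fourth is September 22.
At the standard offset (UTC−09:00), 01:45 UTC − 9h = 16:45 Halora Territory standard time (rolling into the previous day, 26 September 2024).
The standard-time date in Halora Territory, 26 September 2024, is outside the daylight-saving period (22 March – 22 September), so Halora Territory is on standard time, UTC−09:00.
01:45 UTC − 9h = 16:45 Halora Territory (rolling into the previous day, 26 September 2024).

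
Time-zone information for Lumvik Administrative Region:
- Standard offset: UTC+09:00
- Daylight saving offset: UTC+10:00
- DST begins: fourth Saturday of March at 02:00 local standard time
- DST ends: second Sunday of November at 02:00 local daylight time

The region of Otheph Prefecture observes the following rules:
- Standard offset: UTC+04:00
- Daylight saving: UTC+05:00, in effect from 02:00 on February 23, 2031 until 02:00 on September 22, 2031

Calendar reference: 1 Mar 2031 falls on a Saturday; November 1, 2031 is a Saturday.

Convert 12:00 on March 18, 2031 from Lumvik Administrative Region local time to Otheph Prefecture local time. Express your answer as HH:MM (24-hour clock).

08:00

1 March 2031 is a Saturday, so the first Saturday is March 1 and the fourth is March 22.
1 November 2031 is a Saturday, so the first Sunday is November 2 and the second is November 9.
March 18, 2031 does not fall between 22 March and 9 November, so daylight saving is not in effect and Lumvik Administrative Region is at UTC+09:00.
12:00 Lumvik Administrative Region − 9h = 03:00 UTC.
At the standard offset (UTC+04:00), 03:00 UTC + 4h = 07:00 Otheph Prefecture standard time.
The standard-time date in Otheph Prefecture, March 18, 2031, falls between 23 February and 22 September, so daylight saving is in effect and Otheph Prefecture is at UTC+05:00.
03:00 UTC + 5h = 08:00 Otheph Prefecture.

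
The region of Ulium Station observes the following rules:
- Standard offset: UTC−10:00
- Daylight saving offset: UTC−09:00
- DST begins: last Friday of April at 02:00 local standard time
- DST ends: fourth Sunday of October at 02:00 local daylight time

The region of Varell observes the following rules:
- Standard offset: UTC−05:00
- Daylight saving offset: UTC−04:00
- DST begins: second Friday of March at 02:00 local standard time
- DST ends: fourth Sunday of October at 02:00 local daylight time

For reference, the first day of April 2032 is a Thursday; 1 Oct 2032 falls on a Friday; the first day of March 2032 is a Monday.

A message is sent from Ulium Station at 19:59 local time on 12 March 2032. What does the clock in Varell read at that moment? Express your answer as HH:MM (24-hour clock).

1 April 2032 is a Thursday, so Fridays fall on 2, 9, 16, 23, 30; the last is April 30.
1 October 2032 is a Friday, so the first Sunday is October 3 and the fourth is October 24.
12 March 2032 is outside the daylight-saving period (30 April – 24 October), so Ulium Station is on standard time, UTC−10:00.
19:59 Ulium Station + 10h = 05:59 UTC (rolling into the next day, 13 March 2032).
1 March 2032 is a Monday, so the first Friday is March 5 and the second is March 12.
1 October 2032 is a Friday, so the first Sunday is October 3 and the fourth is October 24.
At the standard offset (UTC−05:00), 05:59 UTC − 5h = 00:59 Varell standard time.
Daylight saving runs 12 March – 24 October; the standard-time date in Varell, 13 March 2032, is inside that window, so Varell is at UTC−04:00.
05:59 UTC − 4h = 01:59 Varell.

01:59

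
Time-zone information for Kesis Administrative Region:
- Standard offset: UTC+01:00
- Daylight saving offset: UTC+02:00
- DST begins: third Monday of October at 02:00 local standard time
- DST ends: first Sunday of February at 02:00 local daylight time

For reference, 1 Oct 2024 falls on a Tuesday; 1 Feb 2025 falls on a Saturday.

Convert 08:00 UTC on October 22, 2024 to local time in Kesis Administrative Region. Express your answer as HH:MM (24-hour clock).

10:00

1 October 2024 is a Tuesday, so the first Monday is October 7 and the third is October 21.
1 February 2025 is a Saturday, so the first Sunday is February 2.
At the standard offset (UTC+01:00), 08:00 UTC + 1h = 09:00 Kesis Administrative Region standard time.
Daylight saving runs 21 October 2024 – 2 February 2025; the standard-time date in Kesis Administrative Region, October 22, 2024, is inside that window, so Kesis Administrative Region is at UTC+02:00.
08:00 UTC + 2h = 10:00 local.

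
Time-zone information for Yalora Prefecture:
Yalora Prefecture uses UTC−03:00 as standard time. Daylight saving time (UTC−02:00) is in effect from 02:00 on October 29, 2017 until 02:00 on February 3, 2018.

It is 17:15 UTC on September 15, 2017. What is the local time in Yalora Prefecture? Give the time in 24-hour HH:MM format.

14:15

At the standard offset (UTC−03:00), 17:15 UTC − 3h = 14:15 Yalora Prefecture standard time.
The standard-time date in Yalora Prefecture, September 15, 2017, does not fall between 29 October 2017 and 3 February 2018, so daylight saving is not in effect and Yalora Prefecture is at UTC−03:00.
17:15 UTC − 3h = 14:15 local.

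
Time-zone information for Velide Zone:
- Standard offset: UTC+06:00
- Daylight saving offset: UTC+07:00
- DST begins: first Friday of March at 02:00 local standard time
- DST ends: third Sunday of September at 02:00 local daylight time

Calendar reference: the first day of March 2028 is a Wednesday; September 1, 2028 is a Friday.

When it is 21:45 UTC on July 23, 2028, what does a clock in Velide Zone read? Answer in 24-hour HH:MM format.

1 March 2028 is a Wednesday, so the first Friday is March 3.
1 September 2028 is a Friday, so the first Sunday is September 3 and the third is September 17.
At the standard offset (UTC+06:00), 21:45 UTC + 6h = 03:45 Velide Zone standard time (rolling into the next day, 24 July 2028).
Daylight saving runs 3 March – 17 September; the standard-time date in Velide Zone, July 24, 2028, is inside that window, so Velide Zone is at UTC+07:00.
21:45 UTC + 7h = 04:45 local (rolling into the next day, 24 July 2028).

04:45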